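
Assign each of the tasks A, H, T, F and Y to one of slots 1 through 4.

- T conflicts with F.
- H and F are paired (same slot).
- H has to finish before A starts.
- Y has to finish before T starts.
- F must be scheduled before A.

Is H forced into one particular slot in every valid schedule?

H can be 1 (e.g. F -> 1, A -> 2, T -> 2, Y -> 1, H -> 1) or 2 (e.g. T -> 3, H -> 2, F -> 2, A -> 3, Y -> 1).

No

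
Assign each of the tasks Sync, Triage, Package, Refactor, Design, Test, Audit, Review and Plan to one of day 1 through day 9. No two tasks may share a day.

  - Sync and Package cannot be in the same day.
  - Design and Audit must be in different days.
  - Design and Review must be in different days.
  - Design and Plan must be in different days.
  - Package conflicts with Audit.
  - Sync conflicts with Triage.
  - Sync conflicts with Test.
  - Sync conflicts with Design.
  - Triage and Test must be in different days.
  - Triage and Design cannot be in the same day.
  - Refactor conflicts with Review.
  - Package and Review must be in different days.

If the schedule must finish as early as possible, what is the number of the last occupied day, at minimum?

day 9

With at most 1 per day and 9 tasks, at least 9 days are needed.
9 works (last occupied day: day 9): for example Audit=day 7, Package=day 3, Sync=day 1, Triage=day 2, Plan=day 9, Refactor=day 4, Review=day 8, Design=day 5, Test=day 6.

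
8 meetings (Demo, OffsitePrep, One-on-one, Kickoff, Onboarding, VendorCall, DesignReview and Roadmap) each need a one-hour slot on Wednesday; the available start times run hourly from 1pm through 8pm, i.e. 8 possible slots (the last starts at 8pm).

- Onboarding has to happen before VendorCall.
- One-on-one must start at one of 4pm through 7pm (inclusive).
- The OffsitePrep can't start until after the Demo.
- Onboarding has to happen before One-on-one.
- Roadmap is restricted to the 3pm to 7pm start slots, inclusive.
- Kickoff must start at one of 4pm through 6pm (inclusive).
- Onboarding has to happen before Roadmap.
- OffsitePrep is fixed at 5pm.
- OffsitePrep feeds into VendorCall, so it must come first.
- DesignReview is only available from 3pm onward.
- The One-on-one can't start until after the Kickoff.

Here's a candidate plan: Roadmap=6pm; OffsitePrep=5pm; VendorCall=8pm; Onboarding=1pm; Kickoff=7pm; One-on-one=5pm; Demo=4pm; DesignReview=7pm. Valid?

No. The One-on-one can't start until after the Kickoff is not satisfied.

The One-on-one can't start until after the Kickoff — violated.
DesignReview is only available from 3pm onward — holds.
Onboarding has to happen before One-on-one — holds.
One-on-one must start at one of 4pm through 7pm (inclusive) — holds.
Onboarding has to happen before Roadmap — holds.
Kickoff must start at one of 4pm through 6pm (inclusive) — violated.
Roadmap is restricted to the 3pm to 7pm start slots, inclusive — holds.
Onboarding has to happen before VendorCall — holds.
The OffsitePrep can't start until after the Demo — holds.
OffsitePrep is fixed at 5pm — holds.
OffsitePrep feeds into VendorCall, so it must come first — holds.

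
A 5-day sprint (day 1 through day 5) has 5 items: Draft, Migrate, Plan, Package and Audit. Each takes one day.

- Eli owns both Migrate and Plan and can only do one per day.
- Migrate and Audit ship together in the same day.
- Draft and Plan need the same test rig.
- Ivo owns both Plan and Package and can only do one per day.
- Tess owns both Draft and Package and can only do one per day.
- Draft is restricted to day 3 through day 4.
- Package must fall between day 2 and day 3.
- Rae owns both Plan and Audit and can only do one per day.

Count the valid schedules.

Splitting on Draft: it can be day 3 (12), day 4 (24). Listing each branch's schedules as (Migrate, Plan, Package, Audit) by day number:
Draft=day 3: (1,4,2,1) (1,5,2,1) (2,1,2,2) (2,4,2,2) (2,5,2,2) (3,1,2,3) (3,4,2,3) (3,5,2,3) (4,1,2,4) (4,5,2,4) (5,1,2,5) (5,4,2,5) — 12.
Draft=day 4: (1,2,3,1) (1,3,2,1) (1,5,2,1) (1,5,3,1) (2,1,2,2) (2,1,3,2) (2,3,2,2) (2,5,2,2) (2,5,3,2) (3,1,2,3) (3,1,3,3) (3,2,3,3) (3,5,2,3) (3,5,3,3) (4,1,2,4) (4,1,3,4) (4,2,3,4) (4,3,2,4) (4,5,2,4) (4,5,3,4) (5,1,2,5) (5,1,3,5) (5,2,3,5) (5,3,2,5) — 24.
Summing: 12 + 24 = 36.

36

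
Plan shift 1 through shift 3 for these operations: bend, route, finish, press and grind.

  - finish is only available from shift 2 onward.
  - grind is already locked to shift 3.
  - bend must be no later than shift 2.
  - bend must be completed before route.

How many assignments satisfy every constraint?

18

Splitting on bend: it can be shift 1 (12), shift 2 (6). Listing each branch's schedules as (route, finish, press, grind) by shift number:
bend=shift 1: (2,2,1,3) (2,2,2,3) (2,2,3,3) (2,3,1,3) (2,3,2,3) (2,3,3,3) (3,2,1,3) (3,2,2,3) (3,2,3,3) (3,3,1,3) (3,3,2,3) (3,3,3,3) — 12.
bend=shift 2: (3,2,1,3) (3,2,2,3) (3,2,3,3) (3,3,1,3) (3,3,2,3) (3,3,3,3) — 6.
Summing: 12 + 6 = 18.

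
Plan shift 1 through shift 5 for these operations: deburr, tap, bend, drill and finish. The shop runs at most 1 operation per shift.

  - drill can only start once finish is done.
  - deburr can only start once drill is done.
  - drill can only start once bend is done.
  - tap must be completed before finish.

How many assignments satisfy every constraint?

3

Enumerating: deburr -> shift 5; bend -> shift 3; finish -> shift 2; tap -> shift 1; drill -> shift 4 | deburr in shift 5; finish in shift 3; drill in shift 4; bend in shift 2; tap in shift 1 | finish in shift 3; tap in shift 2; deburr in shift 5; bend in shift 1; drill in shift 4.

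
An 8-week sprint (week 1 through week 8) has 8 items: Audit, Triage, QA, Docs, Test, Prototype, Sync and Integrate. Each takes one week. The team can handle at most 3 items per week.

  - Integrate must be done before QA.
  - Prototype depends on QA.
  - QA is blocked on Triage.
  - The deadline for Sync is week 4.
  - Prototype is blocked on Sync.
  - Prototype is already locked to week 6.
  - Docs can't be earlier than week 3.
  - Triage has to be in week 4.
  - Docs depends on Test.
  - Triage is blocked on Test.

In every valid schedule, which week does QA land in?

week 5

Triage is fixed at week 4 and must come before QA, so QA is at least week 5.
Prototype is fixed at week 6 and must come after QA, so QA is at most week 5.
So QA must be week 5.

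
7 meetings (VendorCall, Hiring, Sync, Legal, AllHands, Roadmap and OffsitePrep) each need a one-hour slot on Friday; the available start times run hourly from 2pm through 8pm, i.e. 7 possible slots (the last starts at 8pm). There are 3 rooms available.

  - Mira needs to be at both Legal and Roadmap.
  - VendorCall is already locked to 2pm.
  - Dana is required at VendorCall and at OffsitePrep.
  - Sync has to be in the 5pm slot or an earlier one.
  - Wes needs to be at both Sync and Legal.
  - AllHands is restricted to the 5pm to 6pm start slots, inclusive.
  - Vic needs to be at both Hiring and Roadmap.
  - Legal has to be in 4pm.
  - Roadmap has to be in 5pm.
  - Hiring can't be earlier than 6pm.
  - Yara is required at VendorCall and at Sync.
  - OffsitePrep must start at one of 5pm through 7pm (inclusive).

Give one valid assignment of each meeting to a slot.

Roadmap in 5pm, Legal in 4pm, OffsitePrep in 5pm, VendorCall in 2pm, Hiring in 6pm, AllHands in 5pm, Sync in 3pm

Checking: Sync(3pm) != Legal(4pm); VendorCall(2pm) != Sync(3pm); VendorCall(2pm) != OffsitePrep(5pm); Hiring(6pm) != Roadmap(5pm); Legal(4pm) != Roadmap(5pm); VendorCall=2pm in [2pm,2pm]; Hiring=6pm in [6pm,8pm]; AllHands=5pm in [5pm,6pm]; Roadmap=5pm in [5pm,5pm]; OffsitePrep=5pm in [5pm,7pm]; Sync=3pm in [2pm,5pm]; Legal=4pm in [4pm,4pm]; max 3 per slot (cap 3).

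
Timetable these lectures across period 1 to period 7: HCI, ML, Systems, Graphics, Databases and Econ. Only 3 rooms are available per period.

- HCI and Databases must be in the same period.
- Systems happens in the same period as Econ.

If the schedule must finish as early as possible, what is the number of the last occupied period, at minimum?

period 2

With at most 3 per period and 6 lectures, at least 2 periods are needed.
2 works (last occupied period: period 2): for example Graphics in period 2, Databases in period 1, Systems in period 2, ML in period 1, Econ in period 2, HCI in period 1.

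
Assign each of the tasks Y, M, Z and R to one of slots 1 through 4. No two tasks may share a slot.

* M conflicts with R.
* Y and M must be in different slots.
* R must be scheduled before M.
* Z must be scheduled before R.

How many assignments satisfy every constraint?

4

Enumerating: R in 2, Y in 4, Z in 1, M in 3 | Y in 3, R in 2, Z in 1, M in 4 | M -> 4; Y -> 2; Z -> 1; R -> 3 | Z=2, R=3, Y=1, M=4.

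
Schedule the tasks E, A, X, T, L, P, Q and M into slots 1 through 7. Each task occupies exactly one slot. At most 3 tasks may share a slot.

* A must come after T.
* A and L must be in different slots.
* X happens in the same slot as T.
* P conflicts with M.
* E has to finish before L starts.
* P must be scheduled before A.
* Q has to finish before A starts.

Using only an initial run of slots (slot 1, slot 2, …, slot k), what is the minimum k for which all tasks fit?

The precedence chain requires at least 2 distinct slots.
With at most 3 per slot and 8 tasks, at least 3 slots are needed.
3 works (last occupied slot: 3): for example A in 3, X in 1, Q in 2, T in 1, P in 2, E in 1, M in 3, L in 2.

3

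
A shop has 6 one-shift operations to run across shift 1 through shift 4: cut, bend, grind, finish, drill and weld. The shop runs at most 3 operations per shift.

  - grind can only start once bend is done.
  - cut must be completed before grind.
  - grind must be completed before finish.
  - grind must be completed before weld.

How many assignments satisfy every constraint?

32

Splitting on cut: it can be shift 1 (24), shift 2 (8). Listing each branch's schedules as (bend, grind, finish, drill, weld) by shift number:
cut=shift 1: (1,2,3,1,3) (1,2,3,1,4) (1,2,3,2,3) (1,2,3,2,4) (1,2,3,3,3) (1,2,3,3,4) (1,2,3,4,3) (1,2,3,4,4) (1,2,4,1,3) (1,2,4,1,4) (1,2,4,2,3) (1,2,4,2,4) (1,2,4,3,3) (1,2,4,3,4) (1,2,4,4,3) (1,2,4,4,4) (1,3,4,1,4) (1,3,4,2,4) (1,3,4,3,4) (1,3,4,4,4) (2,3,4,1,4) (2,3,4,2,4) (2,3,4,3,4) (2,3,4,4,4) — 24.
cut=shift 2: (1,3,4,1,4) (1,3,4,2,4) (1,3,4,3,4) (1,3,4,4,4) (2,3,4,1,4) (2,3,4,2,4) (2,3,4,3,4) (2,3,4,4,4) — 8.
Summing: 24 + 8 = 32.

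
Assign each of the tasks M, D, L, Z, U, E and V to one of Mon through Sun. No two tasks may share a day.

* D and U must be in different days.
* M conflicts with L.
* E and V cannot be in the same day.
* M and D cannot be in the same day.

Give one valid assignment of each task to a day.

Z -> Thu, V -> Sun, E -> Sat, M -> Mon, U -> Fri, D -> Tue, L -> Wed

Checking: M(Mon) != L(Wed); M(Mon) != D(Tue); D(Tue) != U(Fri); E(Sat) != V(Sun); max 1 per day (cap 1).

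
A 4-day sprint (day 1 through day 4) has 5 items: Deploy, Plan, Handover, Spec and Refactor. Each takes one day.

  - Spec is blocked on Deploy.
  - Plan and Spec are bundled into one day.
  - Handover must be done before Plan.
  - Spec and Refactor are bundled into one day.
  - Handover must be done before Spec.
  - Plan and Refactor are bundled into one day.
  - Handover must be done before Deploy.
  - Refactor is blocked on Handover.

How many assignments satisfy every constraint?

Enumerating: Handover=day 1; Plan=day 3; Spec=day 3; Refactor=day 3; Deploy=day 2 | Deploy in day 2, Spec in day 4, Plan in day 4, Handover in day 1, Refactor in day 4 | Deploy -> day 3, Spec -> day 4, Plan -> day 4, Refactor -> day 4, Handover -> day 1 | Plan -> day 4; Spec -> day 4; Deploy -> day 3; Handover -> day 2; Refactor -> day 4.

4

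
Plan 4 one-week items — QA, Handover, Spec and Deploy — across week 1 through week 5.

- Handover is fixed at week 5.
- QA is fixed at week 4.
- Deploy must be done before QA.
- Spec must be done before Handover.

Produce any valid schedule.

Spec in week 1; Handover in week 5; QA in week 4; Deploy in week 1

Checking: Spec(week 1) before Handover(week 5); Deploy(week 1) before QA(week 4); QA=week 4 in [week 4,week 4]; Handover=week 5 in [week 5,week 5].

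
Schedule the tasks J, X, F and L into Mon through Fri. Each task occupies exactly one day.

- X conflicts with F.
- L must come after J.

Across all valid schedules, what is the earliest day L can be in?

Precedence pushes L to at least Tue.
L at Tue is achievable: J -> Mon, X -> Mon, L -> Tue, F -> Tue.

Tue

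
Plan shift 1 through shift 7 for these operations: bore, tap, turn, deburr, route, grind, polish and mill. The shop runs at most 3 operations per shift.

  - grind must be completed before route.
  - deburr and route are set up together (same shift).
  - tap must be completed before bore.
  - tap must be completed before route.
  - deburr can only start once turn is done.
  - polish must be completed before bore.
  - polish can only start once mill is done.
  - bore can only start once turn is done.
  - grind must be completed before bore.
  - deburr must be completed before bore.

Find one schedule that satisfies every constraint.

polish -> shift 3; mill -> shift 2; grind -> shift 1; tap -> shift 1; turn -> shift 1; deburr -> shift 2; bore -> shift 4; route -> shift 2

Checking: tap(shift 1) before route(shift 2); tap(shift 1) before bore(shift 4); turn(shift 1) before bore(shift 4); grind(shift 1) before route(shift 2); mill(shift 2) before polish(shift 3); grind(shift 1) before bore(shift 4); polish(shift 3) before bore(shift 4); turn(shift 1) before deburr(shift 2); deburr(shift 2) before bore(shift 4); deburr = route = shift 2; max 3 per shift (cap 3).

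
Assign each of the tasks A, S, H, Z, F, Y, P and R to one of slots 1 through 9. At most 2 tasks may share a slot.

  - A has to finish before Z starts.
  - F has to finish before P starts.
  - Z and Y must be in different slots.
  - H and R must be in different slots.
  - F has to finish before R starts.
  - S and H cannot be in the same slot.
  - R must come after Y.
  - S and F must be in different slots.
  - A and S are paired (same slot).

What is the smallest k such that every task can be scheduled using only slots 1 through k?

The precedence chain requires at least 2 distinct slots.
With at most 2 per slot and 8 tasks, at least 4 slots are needed.
4 works (last occupied slot: 4): for example R in 2; A in 3; H in 4; P in 2; Y in 1; F in 1; Z in 4; S in 3.

4 slots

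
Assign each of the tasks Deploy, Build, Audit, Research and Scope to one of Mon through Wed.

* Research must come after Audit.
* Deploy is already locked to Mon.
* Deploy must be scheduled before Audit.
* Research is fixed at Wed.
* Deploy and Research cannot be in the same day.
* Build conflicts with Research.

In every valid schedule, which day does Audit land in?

Deploy is fixed at Mon and must come before Audit, so Audit is at least Tue.
Research is fixed at Wed and must come after Audit, so Audit is at most Tue.
So Audit must be Tue.

Tue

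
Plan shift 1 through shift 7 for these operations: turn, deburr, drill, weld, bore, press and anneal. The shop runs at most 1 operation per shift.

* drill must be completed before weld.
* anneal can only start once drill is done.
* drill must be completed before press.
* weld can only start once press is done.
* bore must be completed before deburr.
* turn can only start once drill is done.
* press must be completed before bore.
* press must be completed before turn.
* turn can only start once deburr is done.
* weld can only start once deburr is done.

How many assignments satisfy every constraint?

12

Splitting on turn: it can be shift 5 (2), shift 6 (5), shift 7 (5). Listing each branch's schedules as (deburr, drill, weld, bore, press, anneal) by shift number:
turn=shift 5: (4,1,6,3,2,7) (4,1,7,3,2,6) — 2.
turn=shift 6: (4,1,5,3,2,7) (4,1,7,3,2,5) (5,1,7,3,2,4) (5,1,7,4,2,3) (5,1,7,4,3,2) — 5.
turn=shift 7: (4,1,5,3,2,6) (4,1,6,3,2,5) (5,1,6,3,2,4) (5,1,6,4,2,3) (5,1,6,4,3,2) — 5.
Summing: 2 + 5 + 5 = 12.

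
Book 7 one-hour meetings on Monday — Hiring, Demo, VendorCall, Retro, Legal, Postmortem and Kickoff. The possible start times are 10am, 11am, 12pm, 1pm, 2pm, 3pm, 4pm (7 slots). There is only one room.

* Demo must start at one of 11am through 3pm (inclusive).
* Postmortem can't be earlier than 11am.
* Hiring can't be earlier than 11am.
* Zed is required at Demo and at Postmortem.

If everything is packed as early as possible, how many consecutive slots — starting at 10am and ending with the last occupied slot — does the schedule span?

With at most 1 per slot and 7 meetings, at least 7 slots are needed.
Hiring can't be placed before 11am — that is slot 2 counting from 10am — so the schedule must run through at least 2 slots.
7 works (last occupied slot: 4pm): for example Postmortem -> 1pm; Legal -> 3pm; VendorCall -> 10am; Demo -> 11am; Retro -> 2pm; Kickoff -> 4pm; Hiring -> 12pm.

7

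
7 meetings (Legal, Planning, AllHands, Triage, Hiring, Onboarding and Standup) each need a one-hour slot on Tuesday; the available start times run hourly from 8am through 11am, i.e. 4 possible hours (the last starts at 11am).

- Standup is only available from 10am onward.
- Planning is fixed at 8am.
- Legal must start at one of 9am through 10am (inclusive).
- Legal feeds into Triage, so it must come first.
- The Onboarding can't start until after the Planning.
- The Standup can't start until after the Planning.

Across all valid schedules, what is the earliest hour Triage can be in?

10am

Precedence pushes Triage to at least 10am.
Triage at 10am is achievable: Onboarding=9am; Legal=9am; Hiring=8am; Planning=8am; AllHands=8am; Standup=10am; Triage=10am.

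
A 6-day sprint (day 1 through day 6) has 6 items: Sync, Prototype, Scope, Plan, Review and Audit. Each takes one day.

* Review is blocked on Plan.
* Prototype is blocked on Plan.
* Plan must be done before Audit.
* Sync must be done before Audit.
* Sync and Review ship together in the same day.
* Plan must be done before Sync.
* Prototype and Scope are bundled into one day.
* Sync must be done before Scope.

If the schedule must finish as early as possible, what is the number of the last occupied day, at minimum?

3

The precedence chain requires at least 3 distinct days.
3 works (last occupied day: day 3): for example Audit=day 3, Sync=day 2, Scope=day 3, Prototype=day 3, Review=day 2, Plan=day 1.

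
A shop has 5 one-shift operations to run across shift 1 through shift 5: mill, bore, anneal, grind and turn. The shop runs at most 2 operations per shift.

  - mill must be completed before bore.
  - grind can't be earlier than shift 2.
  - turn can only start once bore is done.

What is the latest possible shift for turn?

Precedence pushes turn to at least shift 3.
turn at shift 5 is achievable: bore in shift 2; grind in shift 2; anneal in shift 1; mill in shift 1; turn in shift 5.

shift 5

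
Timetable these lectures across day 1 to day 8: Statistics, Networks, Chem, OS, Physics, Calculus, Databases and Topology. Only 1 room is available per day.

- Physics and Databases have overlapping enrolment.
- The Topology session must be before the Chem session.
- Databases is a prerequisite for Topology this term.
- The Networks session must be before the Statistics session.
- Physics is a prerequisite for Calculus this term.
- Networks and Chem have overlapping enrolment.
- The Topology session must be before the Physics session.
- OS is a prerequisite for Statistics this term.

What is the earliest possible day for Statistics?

Precedence pushes Statistics to at least day 2.
Statistics at day 3 is achievable: Calculus in day 8, Statistics in day 3, OS in day 2, Databases in day 4, Chem in day 7, Topology in day 5, Physics in day 6, Networks in day 1.
Nothing earlier works — the conflict and capacity constraints rule out every day before day 3.

day 3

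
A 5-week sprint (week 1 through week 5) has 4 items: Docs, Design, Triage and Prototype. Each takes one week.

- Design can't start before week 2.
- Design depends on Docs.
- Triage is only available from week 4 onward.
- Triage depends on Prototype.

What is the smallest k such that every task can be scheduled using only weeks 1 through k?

4

The precedence chain requires at least 2 distinct weeks.
Triage can't be placed before week 4, so the schedule must run through at least week 4.
4 works (last occupied week: week 4): for example Design -> week 2, Triage -> week 4, Prototype -> week 1, Docs -> week 1.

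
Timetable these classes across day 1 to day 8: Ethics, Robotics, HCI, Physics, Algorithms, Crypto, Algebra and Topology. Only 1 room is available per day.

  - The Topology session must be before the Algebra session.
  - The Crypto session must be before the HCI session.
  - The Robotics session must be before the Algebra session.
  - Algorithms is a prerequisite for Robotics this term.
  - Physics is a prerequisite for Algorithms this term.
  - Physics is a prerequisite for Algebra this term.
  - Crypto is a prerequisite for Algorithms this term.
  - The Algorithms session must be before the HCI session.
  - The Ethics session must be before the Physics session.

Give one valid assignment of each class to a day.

Algorithms -> day 4, Ethics -> day 1, Topology -> day 6, Crypto -> day 3, Algebra -> day 7, Physics -> day 2, Robotics -> day 5, HCI -> day 8

Checking: Ethics(day 1) before Physics(day 2); Algorithms(day 4) before HCI(day 8); Topology(day 6) before Algebra(day 7); Algorithms(day 4) before Robotics(day 5); Physics(day 2) before Algorithms(day 4); Crypto(day 3) before HCI(day 8); Crypto(day 3) before Algorithms(day 4); Robotics(day 5) before Algebra(day 7); Physics(day 2) before Algebra(day 7); max 1 per day (cap 1).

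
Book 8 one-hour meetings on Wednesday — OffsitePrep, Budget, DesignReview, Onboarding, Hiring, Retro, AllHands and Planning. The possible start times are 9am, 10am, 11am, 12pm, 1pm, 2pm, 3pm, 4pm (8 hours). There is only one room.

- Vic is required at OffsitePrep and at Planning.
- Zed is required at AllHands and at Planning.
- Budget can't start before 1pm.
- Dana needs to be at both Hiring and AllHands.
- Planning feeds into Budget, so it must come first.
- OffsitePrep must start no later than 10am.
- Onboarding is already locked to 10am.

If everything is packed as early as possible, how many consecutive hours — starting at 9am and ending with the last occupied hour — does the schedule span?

The precedence chain requires at least 2 distinct hours.
With at most 1 per hour and 8 meetings, at least 8 hours are needed.
Budget can't be placed before 1pm — that is hour 5 counting from 9am — so the schedule must run through at least 5 hours.
8 works (last occupied hour: 4pm): for example Planning in 11am; DesignReview in 12pm; AllHands in 4pm; Retro in 3pm; Hiring in 2pm; OffsitePrep in 9am; Onboarding in 10am; Budget in 1pm.

8 hours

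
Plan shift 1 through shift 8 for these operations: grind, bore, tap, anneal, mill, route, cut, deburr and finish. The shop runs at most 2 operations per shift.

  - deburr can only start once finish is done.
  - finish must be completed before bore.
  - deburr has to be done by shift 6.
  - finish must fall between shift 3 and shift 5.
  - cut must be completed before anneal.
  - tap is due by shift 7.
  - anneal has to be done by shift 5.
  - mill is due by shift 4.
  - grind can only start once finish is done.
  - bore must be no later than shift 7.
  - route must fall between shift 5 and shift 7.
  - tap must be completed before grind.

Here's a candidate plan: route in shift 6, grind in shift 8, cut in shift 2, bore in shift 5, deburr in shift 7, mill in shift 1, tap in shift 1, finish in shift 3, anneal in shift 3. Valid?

No. deburr has to be done by shift 6 is not satisfied.

The shop runs at most 2 operations per shift — holds.
mill is due by shift 4 — holds.
tap is due by shift 7 — holds.
anneal has to be done by shift 5 — holds.
tap must be completed before grind — holds.
finish must be completed before bore — holds.
bore must be no later than shift 7 — holds.
finish must fall between shift 3 and shift 5 — holds.
grind can only start once finish is done — holds.
deburr can only start once finish is done — holds.
route must fall between shift 5 and shift 7 — holds.
deburr has to be done by shift 6 — violated.
cut must be completed before anneal — holds.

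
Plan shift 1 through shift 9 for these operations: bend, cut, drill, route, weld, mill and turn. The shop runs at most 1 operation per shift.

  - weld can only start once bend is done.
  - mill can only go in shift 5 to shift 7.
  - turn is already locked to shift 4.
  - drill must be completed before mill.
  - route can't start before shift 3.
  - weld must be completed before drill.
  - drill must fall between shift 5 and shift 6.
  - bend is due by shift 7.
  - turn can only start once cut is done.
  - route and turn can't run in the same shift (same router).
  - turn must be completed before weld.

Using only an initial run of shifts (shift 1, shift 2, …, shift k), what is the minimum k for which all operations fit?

The precedence chain requires at least 5 distinct shifts.
With at most 1 per shift and 7 operations, at least 7 shifts are needed.
Propagating the time windows through the other constraints, mill can't land before shift 7, so the schedule must run through at least shift 7.
7 works (last occupied shift: shift 7): for example turn in shift 4; weld in shift 5; route in shift 3; bend in shift 1; mill in shift 7; cut in shift 2; drill in shift 6.

7 shifts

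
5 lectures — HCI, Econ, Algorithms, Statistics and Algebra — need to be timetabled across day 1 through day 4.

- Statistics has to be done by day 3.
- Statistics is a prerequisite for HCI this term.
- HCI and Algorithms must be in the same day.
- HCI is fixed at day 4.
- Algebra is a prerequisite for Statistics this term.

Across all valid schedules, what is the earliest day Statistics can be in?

day 2

Precedence pushes Statistics to at least day 2; Statistics's own window allows nothing later than day 3.
Statistics at day 2 is achievable: Econ -> day 1; HCI -> day 4; Algebra -> day 1; Statistics -> day 2; Algorithms -> day 4.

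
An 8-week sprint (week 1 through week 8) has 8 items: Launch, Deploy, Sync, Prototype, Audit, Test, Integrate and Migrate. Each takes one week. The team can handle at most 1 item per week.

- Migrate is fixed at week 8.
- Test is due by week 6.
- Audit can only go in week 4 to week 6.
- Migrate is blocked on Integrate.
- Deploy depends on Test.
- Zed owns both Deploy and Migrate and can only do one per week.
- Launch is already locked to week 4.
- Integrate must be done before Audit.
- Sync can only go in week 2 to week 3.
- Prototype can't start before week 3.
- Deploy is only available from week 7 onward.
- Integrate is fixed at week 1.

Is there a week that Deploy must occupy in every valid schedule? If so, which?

week 7

Deploy's window is week 7–week 8.
Migrate is fixed at week 8, and Deploy can't share a week with Migrate.
So Deploy must be week 7.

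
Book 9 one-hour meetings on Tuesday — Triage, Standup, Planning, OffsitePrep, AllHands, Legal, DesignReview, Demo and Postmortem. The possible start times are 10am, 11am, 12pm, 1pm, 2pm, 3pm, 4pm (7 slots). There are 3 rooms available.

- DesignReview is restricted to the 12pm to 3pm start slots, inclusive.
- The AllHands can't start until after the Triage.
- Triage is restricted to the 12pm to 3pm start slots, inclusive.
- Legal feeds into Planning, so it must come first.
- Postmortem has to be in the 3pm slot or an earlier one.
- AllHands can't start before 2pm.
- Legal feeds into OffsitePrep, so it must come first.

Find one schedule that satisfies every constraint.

AllHands=2pm; Triage=12pm; DesignReview=12pm; Planning=11am; OffsitePrep=11am; Standup=10am; Postmortem=10am; Legal=10am; Demo=11am

Checking: Legal(10am) before Planning(11am); Legal(10am) before OffsitePrep(11am); Triage(12pm) before AllHands(2pm); Postmortem=10am in [10am,3pm]; Triage=12pm in [12pm,3pm]; DesignReview=12pm in [12pm,3pm]; AllHands=2pm in [2pm,4pm]; max 3 per slot (cap 3).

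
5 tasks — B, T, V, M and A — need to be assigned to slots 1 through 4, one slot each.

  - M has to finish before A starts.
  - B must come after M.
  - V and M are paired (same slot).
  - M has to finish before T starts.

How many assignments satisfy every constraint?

36

Splitting on B: it can be 2 (9), 3 (13), 4 (14). Listing each branch's schedules as (T, V, M, A):
B=2: (2,1,1,2) (2,1,1,3) (2,1,1,4) (3,1,1,2) (3,1,1,3) (3,1,1,4) (4,1,1,2) (4,1,1,3) (4,1,1,4) — 9.
B=3: (2,1,1,2) (2,1,1,3) (2,1,1,4) (3,1,1,2) (3,1,1,3) (3,1,1,4) (3,2,2,3) (3,2,2,4) (4,1,1,2) (4,1,1,3) (4,1,1,4) (4,2,2,3) (4,2,2,4) — 13.
B=4: (2,1,1,2) (2,1,1,3) (2,1,1,4) (3,1,1,2) (3,1,1,3) (3,1,1,4) (3,2,2,3) (3,2,2,4) (4,1,1,2) (4,1,1,3) (4,1,1,4) (4,2,2,3) (4,2,2,4) (4,3,3,4) — 14.
Summing: 9 + 13 + 14 = 36.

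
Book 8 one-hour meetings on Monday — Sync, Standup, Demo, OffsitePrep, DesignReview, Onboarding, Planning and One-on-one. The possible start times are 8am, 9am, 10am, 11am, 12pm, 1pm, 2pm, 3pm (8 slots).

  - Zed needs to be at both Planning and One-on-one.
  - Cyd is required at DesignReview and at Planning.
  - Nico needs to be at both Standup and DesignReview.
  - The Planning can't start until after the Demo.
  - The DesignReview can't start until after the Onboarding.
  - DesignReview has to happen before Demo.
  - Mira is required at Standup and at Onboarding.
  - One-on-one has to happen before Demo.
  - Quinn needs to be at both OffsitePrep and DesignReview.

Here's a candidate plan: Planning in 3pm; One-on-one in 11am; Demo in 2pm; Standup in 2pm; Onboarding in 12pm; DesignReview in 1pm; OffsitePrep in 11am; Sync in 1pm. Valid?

Valid

One-on-one has to happen before Demo — holds.
Mira is required at Standup and at Onboarding — holds.
Zed needs to be at both Planning and One-on-one — holds.
The Planning can't start until after the Demo — holds.
Quinn needs to be at both OffsitePrep and DesignReview — holds.
Nico needs to be at both Standup and DesignReview — holds.
DesignReview has to happen before Demo — holds.
Cyd is required at DesignReview and at Planning — holds.
The DesignReview can't start until after the Onboarding — holds.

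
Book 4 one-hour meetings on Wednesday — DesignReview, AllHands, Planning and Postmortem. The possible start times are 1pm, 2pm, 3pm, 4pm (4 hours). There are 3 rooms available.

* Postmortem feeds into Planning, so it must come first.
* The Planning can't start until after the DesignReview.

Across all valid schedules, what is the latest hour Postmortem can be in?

3pm

Downstream work caps Postmortem at 3pm.
Postmortem at 3pm is achievable: Postmortem in 3pm, AllHands in 1pm, Planning in 4pm, DesignReview in 1pm.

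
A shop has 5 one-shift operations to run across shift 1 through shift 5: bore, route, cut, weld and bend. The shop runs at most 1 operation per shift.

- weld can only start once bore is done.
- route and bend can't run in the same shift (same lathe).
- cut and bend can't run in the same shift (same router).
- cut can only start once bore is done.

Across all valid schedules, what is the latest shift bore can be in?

Downstream work caps bore at shift 4.
bore at shift 3 is achievable: bore -> shift 3, bend -> shift 2, cut -> shift 4, route -> shift 1, weld -> shift 5.
Nothing later works — the conflict and capacity constraints rule out every shift after shift 3.

shift 3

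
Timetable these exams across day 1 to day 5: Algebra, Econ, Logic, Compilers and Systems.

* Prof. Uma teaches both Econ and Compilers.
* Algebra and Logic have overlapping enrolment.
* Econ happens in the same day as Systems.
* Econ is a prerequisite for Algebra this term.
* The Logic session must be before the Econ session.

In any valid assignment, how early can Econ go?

day 2

Precedence pushes Econ to at least day 2; downstream work caps Econ at day 4.
Econ at day 2 is achievable: Algebra -> day 3; Econ -> day 2; Systems -> day 2; Compilers -> day 1; Logic -> day 1.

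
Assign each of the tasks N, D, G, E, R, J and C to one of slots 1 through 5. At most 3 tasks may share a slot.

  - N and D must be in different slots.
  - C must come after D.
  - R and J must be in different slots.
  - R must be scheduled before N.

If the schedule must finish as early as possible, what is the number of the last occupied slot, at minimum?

slot 3

The precedence chain requires at least 2 distinct slots.
With at most 3 per slot and 7 tasks, at least 3 slots are needed.
3 works (last occupied slot: 3): for example N in 2, E in 2, D in 1, C in 2, G in 1, J in 3, R in 1.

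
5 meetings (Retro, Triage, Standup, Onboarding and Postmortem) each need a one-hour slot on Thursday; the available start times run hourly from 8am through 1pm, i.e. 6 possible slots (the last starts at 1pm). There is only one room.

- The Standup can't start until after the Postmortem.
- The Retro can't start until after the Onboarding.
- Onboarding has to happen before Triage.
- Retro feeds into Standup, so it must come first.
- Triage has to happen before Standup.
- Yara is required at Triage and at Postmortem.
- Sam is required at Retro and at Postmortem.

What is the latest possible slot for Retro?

Precedence pushes Retro to at least 9am; downstream work caps Retro at 12pm.
Retro at 12pm is achievable: Standup in 1pm; Retro in 12pm; Onboarding in 8am; Triage in 9am; Postmortem in 10am.

12pm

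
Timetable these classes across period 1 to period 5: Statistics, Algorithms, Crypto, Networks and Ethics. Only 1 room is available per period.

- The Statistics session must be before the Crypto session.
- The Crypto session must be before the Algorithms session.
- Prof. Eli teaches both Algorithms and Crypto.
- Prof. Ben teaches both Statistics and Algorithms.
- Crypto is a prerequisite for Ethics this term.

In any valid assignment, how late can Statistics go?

period 2

Downstream work caps Statistics at period 3.
Statistics at period 2 is achievable: Ethics in period 5; Statistics in period 2; Crypto in period 3; Algorithms in period 4; Networks in period 1.
Nothing later works — the conflict and capacity constraints rule out every period after period 2.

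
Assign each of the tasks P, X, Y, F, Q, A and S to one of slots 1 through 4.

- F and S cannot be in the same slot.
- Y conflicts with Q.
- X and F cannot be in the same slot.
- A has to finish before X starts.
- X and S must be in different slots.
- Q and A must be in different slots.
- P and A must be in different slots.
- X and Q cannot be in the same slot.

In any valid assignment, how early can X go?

2

Precedence pushes X to at least 2.
X at 2 is achievable: F=1, Q=3, X=2, Y=1, S=3, A=1, P=2.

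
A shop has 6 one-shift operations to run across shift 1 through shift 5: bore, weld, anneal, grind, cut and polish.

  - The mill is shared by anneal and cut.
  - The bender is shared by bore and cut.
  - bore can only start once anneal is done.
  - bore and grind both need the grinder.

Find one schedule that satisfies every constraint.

anneal in shift 1; weld in shift 1; polish in shift 1; bore in shift 2; grind in shift 1; cut in shift 3

Checking: anneal(shift 1) before bore(shift 2); bore(shift 2) != cut(shift 3); anneal(shift 1) != cut(shift 3); bore(shift 2) != grind(shift 1).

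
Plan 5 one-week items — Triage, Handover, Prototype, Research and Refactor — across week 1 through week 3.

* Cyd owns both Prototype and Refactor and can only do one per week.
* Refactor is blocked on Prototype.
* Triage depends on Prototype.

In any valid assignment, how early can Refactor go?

week 2

Precedence pushes Refactor to at least week 2.
Refactor at week 2 is achievable: Prototype=week 1, Handover=week 1, Refactor=week 2, Research=week 1, Triage=week 2.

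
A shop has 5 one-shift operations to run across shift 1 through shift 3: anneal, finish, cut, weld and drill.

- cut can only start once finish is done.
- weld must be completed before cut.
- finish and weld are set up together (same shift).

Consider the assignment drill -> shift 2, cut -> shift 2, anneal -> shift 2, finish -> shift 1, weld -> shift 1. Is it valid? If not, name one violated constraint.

Yes, all constraints hold

weld must be completed before cut — holds.
cut can only start once finish is done — holds.
finish and weld are set up together (same shift) — holds.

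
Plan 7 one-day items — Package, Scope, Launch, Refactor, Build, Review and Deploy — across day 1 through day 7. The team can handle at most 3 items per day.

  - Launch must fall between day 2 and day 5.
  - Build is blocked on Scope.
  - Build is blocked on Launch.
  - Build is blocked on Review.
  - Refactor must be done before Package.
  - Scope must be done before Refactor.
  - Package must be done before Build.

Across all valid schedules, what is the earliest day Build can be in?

Precedence pushes Build to at least day 4.
Build at day 4 is achievable: Scope=day 1; Launch=day 2; Review=day 1; Deploy=day 1; Build=day 4; Refactor=day 2; Package=day 3.

day 4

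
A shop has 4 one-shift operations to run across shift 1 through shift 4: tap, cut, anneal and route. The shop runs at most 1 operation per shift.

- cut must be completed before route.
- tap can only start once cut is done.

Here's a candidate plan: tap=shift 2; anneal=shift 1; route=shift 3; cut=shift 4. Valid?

Invalid. tap can only start once cut is done.

tap can only start once cut is done — violated.
The shop runs at most 1 operation per shift — holds.
cut must be completed before route — violated.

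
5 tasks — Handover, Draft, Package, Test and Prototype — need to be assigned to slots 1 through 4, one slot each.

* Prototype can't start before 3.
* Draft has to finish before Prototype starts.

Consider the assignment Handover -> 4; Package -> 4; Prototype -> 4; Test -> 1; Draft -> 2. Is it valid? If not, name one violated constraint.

Yes, all constraints hold

Prototype can't start before 3 — holds.
Draft has to finish before Prototype starts — holds.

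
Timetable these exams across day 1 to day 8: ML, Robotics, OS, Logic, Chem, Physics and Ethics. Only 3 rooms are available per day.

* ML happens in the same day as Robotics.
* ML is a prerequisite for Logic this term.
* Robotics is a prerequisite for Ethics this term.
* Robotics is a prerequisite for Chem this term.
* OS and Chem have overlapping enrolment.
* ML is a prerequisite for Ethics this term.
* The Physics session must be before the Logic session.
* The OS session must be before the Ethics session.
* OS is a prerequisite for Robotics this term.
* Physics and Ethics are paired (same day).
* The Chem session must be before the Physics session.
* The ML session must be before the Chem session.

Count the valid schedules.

56

Splitting on ML: it can be day 2 (20), day 3 (20), day 4 (12), day 5 (4). Listing each branch's schedules as (Robotics, OS, Logic, Chem, Physics, Ethics) by day number:
ML=day 2: (2,1,5,3,4,4) (2,1,6,3,4,4) (2,1,6,3,5,5) (2,1,6,4,5,5) (2,1,7,3,4,4) (2,1,7,3,5,5) (2,1,7,3,6,6) (2,1,7,4,5,5) (2,1,7,4,6,6) (2,1,7,5,6,6) (2,1,8,3,4,4) (2,1,8,3,5,5) (2,1,8,3,6,6) (2,1,8,3,7,7) (2,1,8,4,5,5) (2,1,8,4,6,6) (2,1,8,4,7,7) (2,1,8,5,6,6) (2,1,8,5,7,7) (2,1,8,6,7,7) — 20.
ML=day 3: (3,1,6,4,5,5) (3,1,7,4,5,5) (3,1,7,4,6,6) (3,1,7,5,6,6) (3,1,8,4,5,5) (3,1,8,4,6,6) (3,1,8,4,7,7) (3,1,8,5,6,6) (3,1,8,5,7,7) (3,1,8,6,7,7) (3,2,6,4,5,5) (3,2,7,4,5,5) (3,2,7,4,6,6) (3,2,7,5,6,6) (3,2,8,4,5,5) (3,2,8,4,6,6) (3,2,8,4,7,7) (3,2,8,5,6,6) (3,2,8,5,7,7) (3,2,8,6,7,7) — 20.
ML=day 4: (4,1,7,5,6,6) (4,1,8,5,6,6) (4,1,8,5,7,7) (4,1,8,6,7,7) (4,2,7,5,6,6) (4,2,8,5,6,6) (4,2,8,5,7,7) (4,2,8,6,7,7) (4,3,7,5,6,6) (4,3,8,5,6,6) (4,3,8,5,7,7) (4,3,8,6,7,7) — 12.
ML=day 5: (5,1,8,6,7,7) (5,2,8,6,7,7) (5,3,8,6,7,7) (5,4,8,6,7,7) — 4.
Summing: 20 + 20 + 12 + 4 = 56.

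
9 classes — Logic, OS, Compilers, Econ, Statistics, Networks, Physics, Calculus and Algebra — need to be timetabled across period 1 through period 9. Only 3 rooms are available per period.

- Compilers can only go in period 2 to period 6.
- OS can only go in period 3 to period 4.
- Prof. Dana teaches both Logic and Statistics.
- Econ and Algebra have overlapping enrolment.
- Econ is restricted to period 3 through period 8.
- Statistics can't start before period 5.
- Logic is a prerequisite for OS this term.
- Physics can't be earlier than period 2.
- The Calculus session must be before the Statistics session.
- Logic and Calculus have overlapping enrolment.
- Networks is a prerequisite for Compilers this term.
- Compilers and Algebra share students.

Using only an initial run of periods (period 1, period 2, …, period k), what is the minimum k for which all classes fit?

5

The precedence chain requires at least 2 distinct periods.
With at most 3 per period and 9 classes, at least 3 periods are needed.
Statistics can't be placed before period 5, so the schedule must run through at least period 5.
5 works (last occupied period: period 5): for example Physics in period 2, Statistics in period 5, Networks in period 1, OS in period 3, Econ in period 3, Compilers in period 2, Logic in period 1, Calculus in period 2, Algebra in period 1.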